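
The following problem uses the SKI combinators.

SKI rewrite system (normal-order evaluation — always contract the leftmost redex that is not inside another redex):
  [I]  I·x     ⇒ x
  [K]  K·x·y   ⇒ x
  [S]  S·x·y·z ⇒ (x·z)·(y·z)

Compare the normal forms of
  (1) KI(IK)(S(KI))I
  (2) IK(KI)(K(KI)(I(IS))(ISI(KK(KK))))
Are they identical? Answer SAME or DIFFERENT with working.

Term A:
  start: KI(IK)(S(KI))I
  [1] I(S(KI))I
  [2] S(KI)I

Term B:
  start: IK(KI)(K(KI)(I(IS))(ISI(KK(KK))))
  [1] K(KI)(K(KI)(I(IS))(ISI(KK(KK))))
  [2] KI

Answer: DIFFERENT — A ⇓ S(KI)I, B ⇓ KI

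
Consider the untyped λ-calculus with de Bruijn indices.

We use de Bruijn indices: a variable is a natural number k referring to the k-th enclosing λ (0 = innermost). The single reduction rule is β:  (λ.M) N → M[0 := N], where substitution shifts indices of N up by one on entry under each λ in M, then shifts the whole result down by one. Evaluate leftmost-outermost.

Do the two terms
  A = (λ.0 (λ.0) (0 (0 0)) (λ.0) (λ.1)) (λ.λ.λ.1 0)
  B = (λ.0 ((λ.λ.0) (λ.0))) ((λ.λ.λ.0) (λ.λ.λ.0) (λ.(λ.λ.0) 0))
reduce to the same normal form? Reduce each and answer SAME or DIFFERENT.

Term A:
  start: (λ.0 (λ.0) (0 (0 0)) (λ.0) (λ.1)) (λ.λ.λ.1 0)
  →1  (λ.λ.λ.1 0) (λ.0) ((λ.λ.λ.1 0) ((λ.λ.λ.1 0) (λ.λ.λ.1 0))) (λ.0) (λ.λ.λ.λ.1 0)
  →2  (λ.λ.1 0) ((λ.λ.λ.1 0) ((λ.λ.λ.1 0) (λ.λ.λ.1 0))) (λ.0) (λ.λ.λ.λ.1 0)
  →3  (λ.(λ.λ.λ.1 0) ((λ.λ.λ.1 0) (λ.λ.λ.1 0)) 0) (λ.0) (λ.λ.λ.λ.1 0)
  →4  (λ.λ.λ.1 0) ((λ.λ.λ.1 0) (λ.λ.λ.1 0)) (λ.0) (λ.λ.λ.λ.1 0)
  →5  (λ.λ.1 0) (λ.0) (λ.λ.λ.λ.1 0)
  →6  (λ.(λ.0) 0) (λ.λ.λ.λ.1 0)
  →7  (λ.0) (λ.λ.λ.λ.1 0)
  →8  λ.λ.λ.λ.1 0

Term B:
  start: (λ.0 ((λ.λ.0) (λ.0))) ((λ.λ.λ.0) (λ.λ.λ.0) (λ.(λ.λ.0) 0))
  →1  (λ.λ.λ.0) (λ.λ.λ.0) (λ.(λ.λ.0) 0) ((λ.λ.0) (λ.0))
  →2  (λ.λ.0) (λ.(λ.λ.0) 0) ((λ.λ.0) (λ.0))
  →3  (λ.0) ((λ.λ.0) (λ.0))
  →4  (λ.λ.0) (λ.0)
  →5  λ.0

Answer: DIFFERENT — A ⇓ λ.λ.λ.λ.1 0, B ⇓ λ.0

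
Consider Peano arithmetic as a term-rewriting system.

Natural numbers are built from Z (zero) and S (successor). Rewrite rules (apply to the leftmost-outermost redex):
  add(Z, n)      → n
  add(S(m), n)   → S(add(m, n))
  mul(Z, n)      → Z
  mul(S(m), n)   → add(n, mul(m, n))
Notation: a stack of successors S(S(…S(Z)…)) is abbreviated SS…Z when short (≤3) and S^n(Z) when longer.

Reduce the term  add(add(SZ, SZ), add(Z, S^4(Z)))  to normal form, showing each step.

Answer: normal form = S^6(Z)  (in 6 steps)

Derivation:
  start: add(add(SZ, SZ), add(Z, S^4(Z)))
  [1] add(S(add(Z, SZ)), add(Z, S^4(Z)))
  [2] S(add(add(Z, SZ), add(Z, S^4(Z))))
  [3] S(add(SZ, add(Z, S^4(Z))))
  [4] S(S(add(Z, add(Z, S^4(Z)))))
  [5] S(S(add(Z, S^4(Z))))
  [6] S^6(Z)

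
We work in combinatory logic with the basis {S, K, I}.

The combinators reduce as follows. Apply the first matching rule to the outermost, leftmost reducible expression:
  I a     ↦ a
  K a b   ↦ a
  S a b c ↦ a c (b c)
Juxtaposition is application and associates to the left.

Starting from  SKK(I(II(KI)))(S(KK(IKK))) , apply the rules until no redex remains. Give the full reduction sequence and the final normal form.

Answer: normal form = I  (in 6 steps)

Reduction:
  start: SKK(I(II(KI)))(S(KK(IKK)))
  [1] K(I(II(KI)))(K(I(II(KI))))(S(KK(IKK)))
  [2] I(II(KI))(S(KK(IKK)))
  [3] II(KI)(S(KK(IKK)))
  [4] I(KI)(S(KK(IKK)))
  [5] KI(S(KK(IKK)))
  [6] I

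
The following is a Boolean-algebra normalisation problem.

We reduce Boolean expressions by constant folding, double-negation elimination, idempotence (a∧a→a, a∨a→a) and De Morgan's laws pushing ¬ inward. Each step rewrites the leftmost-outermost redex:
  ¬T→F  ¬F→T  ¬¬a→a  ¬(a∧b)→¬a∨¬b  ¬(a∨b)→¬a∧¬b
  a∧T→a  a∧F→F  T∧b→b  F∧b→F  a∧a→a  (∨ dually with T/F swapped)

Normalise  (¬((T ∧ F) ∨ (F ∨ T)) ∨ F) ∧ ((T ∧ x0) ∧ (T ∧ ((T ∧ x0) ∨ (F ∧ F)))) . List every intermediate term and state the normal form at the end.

  start: (¬((T ∧ F) ∨ (F ∨ T)) ∨ F) ∧ ((T ∧ x0) ∧ (T ∧ ((T ∧ x0) ∨ (F ∧ F))))
  →1  ¬((T ∧ F) ∨ (F ∨ T)) ∧ ((T ∧ x0) ∧ (T ∧ ((T ∧ x0) ∨ (F ∧ F))))
  →2  (¬(T ∧ F) ∧ ¬(F ∨ T)) ∧ ((T ∧ x0) ∧ (T ∧ ((T ∧ x0) ∨ (F ∧ F))))
  →3  ((¬T ∨ ¬F) ∧ ¬(F ∨ T)) ∧ ((T ∧ x0) ∧ (T ∧ ((T ∧ x0) ∨ (F ∧ F))))
  →4  ((F ∨ ¬F) ∧ ¬(F ∨ T)) ∧ ((T ∧ x0) ∧ (T ∧ ((T ∧ x0) ∨ (F ∧ F))))
  →5  (¬F ∧ ¬(F ∨ T)) ∧ ((T ∧ x0) ∧ (T ∧ ((T ∧ x0) ∨ (F ∧ F))))
  →6  (T ∧ ¬(F ∨ T)) ∧ ((T ∧ x0) ∧ (T ∧ ((T ∧ x0) ∨ (F ∧ F))))
  →7  ¬(F ∨ T) ∧ ((T ∧ x0) ∧ (T ∧ ((T ∧ x0) ∨ (F ∧ F))))
  →8  (¬F ∧ ¬T) ∧ ((T ∧ x0) ∧ (T ∧ ((T ∧ x0) ∨ (F ∧ F))))
  →9  (T ∧ ¬T) ∧ ((T ∧ x0) ∧ (T ∧ ((T ∧ x0) ∨ (F ∧ F))))
  →10  ¬T ∧ ((T ∧ x0) ∧ (T ∧ ((T ∧ x0) ∨ (F ∧ F))))
  →11  F ∧ ((T ∧ x0) ∧ (T ∧ ((T ∧ x0) ∨ (F ∧ F))))
  →12  F

Answer: normal form = F  (in 12 steps)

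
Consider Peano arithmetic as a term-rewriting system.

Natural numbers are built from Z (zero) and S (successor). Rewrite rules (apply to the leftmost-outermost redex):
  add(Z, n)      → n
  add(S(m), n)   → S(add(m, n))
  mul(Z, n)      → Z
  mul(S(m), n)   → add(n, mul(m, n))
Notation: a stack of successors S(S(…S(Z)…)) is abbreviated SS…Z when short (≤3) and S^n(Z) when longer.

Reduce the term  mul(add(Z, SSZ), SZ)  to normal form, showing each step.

  start: mul(add(Z, SSZ), SZ)
  [1] mul(SSZ, SZ)
  [2] add(SZ, mul(SZ, SZ))
  [3] S(add(Z, mul(SZ, SZ)))
  [4] S(mul(SZ, SZ))
  [5] S(add(SZ, mul(Z, SZ)))
  [6] S(S(add(Z, mul(Z, SZ))))
  [7] S(S(mul(Z, SZ)))
  [8] SSZ

Answer: normal form = SSZ  (in 8 steps)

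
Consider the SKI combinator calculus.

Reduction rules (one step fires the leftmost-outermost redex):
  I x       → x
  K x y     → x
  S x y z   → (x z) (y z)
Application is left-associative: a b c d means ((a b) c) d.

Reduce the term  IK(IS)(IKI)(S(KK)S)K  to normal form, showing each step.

  start: IK(IS)(IKI)(S(KK)S)K
  [1] K(IS)(IKI)(S(KK)S)K
  [2] IS(S(KK)S)K
  [3] S(S(KK)S)K

Answer: normal form = S(S(KK)S)K  (in 3 steps)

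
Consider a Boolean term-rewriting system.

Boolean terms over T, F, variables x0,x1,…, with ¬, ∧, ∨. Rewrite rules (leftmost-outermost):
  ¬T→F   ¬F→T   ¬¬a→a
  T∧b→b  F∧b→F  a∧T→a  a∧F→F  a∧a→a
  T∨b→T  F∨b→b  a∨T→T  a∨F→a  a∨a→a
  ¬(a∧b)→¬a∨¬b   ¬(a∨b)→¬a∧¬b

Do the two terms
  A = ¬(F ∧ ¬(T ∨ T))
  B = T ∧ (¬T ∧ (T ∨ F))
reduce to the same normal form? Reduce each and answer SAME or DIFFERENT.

Term A:
  start: ¬(F ∧ ¬(T ∨ T))
  [1] ¬F ∨ ¬¬(T ∨ T)
  [2] T ∨ ¬¬(T ∨ T)
  [3] T

Term B:
  start: T ∧ (¬T ∧ (T ∨ F))
  [1] ¬T ∧ (T ∨ F)
  [2] F ∧ (T ∨ F)
  [3] F

Answer: DIFFERENT — A ⇓ T, B ⇓ F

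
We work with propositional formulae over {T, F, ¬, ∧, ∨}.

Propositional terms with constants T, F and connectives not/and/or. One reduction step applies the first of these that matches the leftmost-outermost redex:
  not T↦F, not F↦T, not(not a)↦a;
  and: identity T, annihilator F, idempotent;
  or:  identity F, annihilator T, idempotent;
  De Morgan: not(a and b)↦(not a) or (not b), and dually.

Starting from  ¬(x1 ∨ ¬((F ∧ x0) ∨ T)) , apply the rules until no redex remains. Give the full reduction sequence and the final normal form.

  start: ¬(x1 ∨ ¬((F ∧ x0) ∨ T))
  step 1: ¬x1 ∧ ¬¬((F ∧ x0) ∨ T)
  step 2: ¬x1 ∧ ((F ∧ x0) ∨ T)
  step 3: ¬x1 ∧ T
  step 4: ¬x1

Answer: normal form = ¬x1  (in 4 steps)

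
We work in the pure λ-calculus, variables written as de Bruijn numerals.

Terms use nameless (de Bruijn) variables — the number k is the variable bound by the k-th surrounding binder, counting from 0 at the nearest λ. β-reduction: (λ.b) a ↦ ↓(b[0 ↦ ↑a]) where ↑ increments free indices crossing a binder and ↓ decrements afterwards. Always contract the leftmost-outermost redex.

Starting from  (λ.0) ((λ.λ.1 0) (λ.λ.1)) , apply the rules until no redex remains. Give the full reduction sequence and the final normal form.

Answer: normal form = λ.λ.1  (in 3 steps)

Derivation:
  start: (λ.0) ((λ.λ.1 0) (λ.λ.1))
  step 1: (λ.λ.1 0) (λ.λ.1)
  step 2: λ.(λ.λ.1) 0
  step 3: λ.λ.1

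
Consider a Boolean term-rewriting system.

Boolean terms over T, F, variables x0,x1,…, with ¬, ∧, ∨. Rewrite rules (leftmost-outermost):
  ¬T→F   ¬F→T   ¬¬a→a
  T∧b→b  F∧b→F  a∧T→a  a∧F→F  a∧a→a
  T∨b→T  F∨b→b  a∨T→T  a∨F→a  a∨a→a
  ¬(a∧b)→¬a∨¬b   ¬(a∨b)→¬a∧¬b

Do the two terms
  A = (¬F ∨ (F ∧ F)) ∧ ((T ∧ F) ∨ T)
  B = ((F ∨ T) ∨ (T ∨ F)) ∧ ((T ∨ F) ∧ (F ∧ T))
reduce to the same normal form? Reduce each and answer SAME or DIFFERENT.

Answer: DIFFERENT — A ⇓ T, B ⇓ F

Reduction:
Term A:
  start: (¬F ∨ (F ∧ F)) ∧ ((T ∧ F) ∨ T)
  step 1: (T ∨ (F ∧ F)) ∧ ((T ∧ F) ∨ T)
  step 2: T ∧ ((T ∧ F) ∨ T)
  step 3: (T ∧ F) ∨ T
  step 4: T

Term B:
  start: ((F ∨ T) ∨ (T ∨ F)) ∧ ((T ∨ F) ∧ (F ∧ T))
  step 1: (T ∨ (T ∨ F)) ∧ ((T ∨ F) ∧ (F ∧ T))
  step 2: T ∧ ((T ∨ F) ∧ (F ∧ T))
  step 3: (T ∨ F) ∧ (F ∧ T)
  step 4: T ∧ (F ∧ T)
  step 5: F ∧ T
  step 6: F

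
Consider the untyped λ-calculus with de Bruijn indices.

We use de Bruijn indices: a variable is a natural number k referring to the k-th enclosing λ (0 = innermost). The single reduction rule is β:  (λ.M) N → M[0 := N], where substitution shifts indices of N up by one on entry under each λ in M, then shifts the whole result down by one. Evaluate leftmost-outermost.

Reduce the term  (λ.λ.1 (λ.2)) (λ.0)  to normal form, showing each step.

Answer: normal form = λ.λ.λ.0  (in 2 steps)

Derivation:
  start: (λ.λ.1 (λ.2)) (λ.0)
  [1] λ.(λ.0) (λ.λ.0)
  [2] λ.λ.λ.0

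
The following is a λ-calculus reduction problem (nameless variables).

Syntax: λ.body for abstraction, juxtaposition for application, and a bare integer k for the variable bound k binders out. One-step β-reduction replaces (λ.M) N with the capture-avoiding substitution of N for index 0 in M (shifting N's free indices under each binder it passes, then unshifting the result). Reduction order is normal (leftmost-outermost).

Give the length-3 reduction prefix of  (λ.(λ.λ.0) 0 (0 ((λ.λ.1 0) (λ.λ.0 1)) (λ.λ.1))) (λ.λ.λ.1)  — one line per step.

  start: (λ.(λ.λ.0) 0 (0 ((λ.λ.1 0) (λ.λ.0 1)) (λ.λ.1))) (λ.λ.λ.1)
  [1] (λ.λ.0) (λ.λ.λ.1) ((λ.λ.λ.1) ((λ.λ.1 0) (λ.λ.0 1)) (λ.λ.1))
  [2] (λ.0) ((λ.λ.λ.1) ((λ.λ.1 0) (λ.λ.0 1)) (λ.λ.1))
  [3] (λ.λ.λ.1) ((λ.λ.1 0) (λ.λ.0 1)) (λ.λ.1)

Answer: after 3 steps: (λ.λ.λ.1) ((λ.λ.1 0) (λ.λ.0 1)) (λ.λ.1)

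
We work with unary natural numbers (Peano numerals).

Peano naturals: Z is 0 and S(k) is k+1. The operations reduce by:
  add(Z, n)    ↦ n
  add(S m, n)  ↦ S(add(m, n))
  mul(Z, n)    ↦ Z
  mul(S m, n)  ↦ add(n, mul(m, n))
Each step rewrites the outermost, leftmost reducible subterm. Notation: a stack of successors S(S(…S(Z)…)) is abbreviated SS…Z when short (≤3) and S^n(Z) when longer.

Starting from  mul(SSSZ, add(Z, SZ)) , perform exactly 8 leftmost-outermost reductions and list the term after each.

  start: mul(SSSZ, add(Z, SZ))
  [1] add(add(Z, SZ), mul(SSZ, add(Z, SZ)))
  [2] add(SZ, mul(SSZ, add(Z, SZ)))
  [3] S(add(Z, mul(SSZ, add(Z, SZ))))
  [4] S(mul(SSZ, add(Z, SZ)))
  [5] S(add(add(Z, SZ), mul(SZ, add(Z, SZ))))
  [6] S(add(SZ, mul(SZ, add(Z, SZ))))
  [7] S(S(add(Z, mul(SZ, add(Z, SZ)))))
  [8] S(S(mul(SZ, add(Z, SZ))))

Answer: after 8 steps: S(S(mul(SZ, add(Z, SZ))))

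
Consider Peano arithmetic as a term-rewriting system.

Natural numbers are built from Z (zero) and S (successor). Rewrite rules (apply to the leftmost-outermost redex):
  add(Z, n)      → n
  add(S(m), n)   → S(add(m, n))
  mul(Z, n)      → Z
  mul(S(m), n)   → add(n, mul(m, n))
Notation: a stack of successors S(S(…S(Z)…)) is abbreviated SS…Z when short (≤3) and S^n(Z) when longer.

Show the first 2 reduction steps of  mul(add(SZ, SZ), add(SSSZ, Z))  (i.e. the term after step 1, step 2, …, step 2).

  start: mul(add(SZ, SZ), add(SSSZ, Z))
  [1] mul(S(add(Z, SZ)), add(SSSZ, Z))
  [2] add(add(SSSZ, Z), mul(add(Z, SZ), add(SSSZ, Z)))

Answer: after 2 steps: add(add(SSSZ, Z), mul(add(Z, SZ), add(SSSZ, Z)))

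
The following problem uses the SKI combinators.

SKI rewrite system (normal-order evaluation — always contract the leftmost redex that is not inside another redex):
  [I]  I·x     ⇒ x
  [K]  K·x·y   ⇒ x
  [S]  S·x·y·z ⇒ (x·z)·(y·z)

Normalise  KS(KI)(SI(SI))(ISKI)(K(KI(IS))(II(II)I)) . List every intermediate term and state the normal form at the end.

  start: KS(KI)(SI(SI))(ISKI)(K(KI(IS))(II(II)I))
  [1] S(SI(SI))(ISKI)(K(KI(IS))(II(II)I))
  [2] SI(SI)(K(KI(IS))(II(II)I))(ISKI(K(KI(IS))(II(II)I)))
  [3] I(K(KI(IS))(II(II)I))(SI(K(KI(IS))(II(II)I)))(ISKI(K(KI(IS))(II(II)I)))
  [4] K(KI(IS))(II(II)I)(SI(K(KI(IS))(II(II)I)))(ISKI(K(KI(IS))(II(II)I)))
  [5] KI(IS)(SI(K(KI(IS))(II(II)I)))(ISKI(K(KI(IS))(II(II)I)))
  [6] I(SI(K(KI(IS))(II(II)I)))(ISKI(K(KI(IS))(II(II)I)))
  [7] SI(K(KI(IS))(II(II)I))(ISKI(K(KI(IS))(II(II)I)))
  [8] I(ISKI(K(KI(IS))(II(II)I)))(K(KI(IS))(II(II)I)(ISKI(K(KI(IS))(II(II)I))))
  [9] ISKI(K(KI(IS))(II(II)I))(K(KI(IS))(II(II)I)(ISKI(K(KI(IS))(II(II)I))))
  [10] SKI(K(KI(IS))(II(II)I))(K(KI(IS))(II(II)I)(ISKI(K(KI(IS))(II(II)I))))
  [11] K(K(KI(IS))(II(II)I))(I(K(KI(IS))(II(II)I)))(K(KI(IS))(II(II)I)(ISKI(K(KI(IS))(II(II)I))))
  [12] K(KI(IS))(II(II)I)(K(KI(IS))(II(II)I)(ISKI(K(KI(IS))(II(II)I))))
  [13] KI(IS)(K(KI(IS))(II(II)I)(ISKI(K(KI(IS))(II(II)I))))
  [14] I(K(KI(IS))(II(II)I)(ISKI(K(KI(IS))(II(II)I))))
  [15] K(KI(IS))(II(II)I)(ISKI(K(KI(IS))(II(II)I)))
  [16] KI(IS)(ISKI(K(KI(IS))(II(II)I)))
  [17] I(ISKI(K(KI(IS))(II(II)I)))
  [18] ISKI(K(KI(IS))(II(II)I))
  [19] SKI(K(KI(IS))(II(II)I))
  [20] K(K(KI(IS))(II(II)I))(I(K(KI(IS))(II(II)I)))
  [21] K(KI(IS))(II(II)I)
  [22] KI(IS)
  [23] I

Answer: normal form = I  (in 23 steps)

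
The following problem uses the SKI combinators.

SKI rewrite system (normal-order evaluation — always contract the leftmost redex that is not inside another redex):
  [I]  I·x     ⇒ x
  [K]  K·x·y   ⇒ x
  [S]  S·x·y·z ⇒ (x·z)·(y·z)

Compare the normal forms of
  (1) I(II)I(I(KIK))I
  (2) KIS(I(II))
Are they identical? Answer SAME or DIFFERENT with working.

Term A:
  start: I(II)I(I(KIK))I
  step 1: III(I(KIK))I
  step 2: II(I(KIK))I
  step 3: I(I(KIK))I
  step 4: I(KIK)I
  step 5: KIKI
  step 6: II
  step 7: I

Term B:
  start: KIS(I(II))
  step 1: I(I(II))
  step 2: I(II)
  step 3: II
  step 4: I

Answer: SAME — A ⇓ I, B ⇓ I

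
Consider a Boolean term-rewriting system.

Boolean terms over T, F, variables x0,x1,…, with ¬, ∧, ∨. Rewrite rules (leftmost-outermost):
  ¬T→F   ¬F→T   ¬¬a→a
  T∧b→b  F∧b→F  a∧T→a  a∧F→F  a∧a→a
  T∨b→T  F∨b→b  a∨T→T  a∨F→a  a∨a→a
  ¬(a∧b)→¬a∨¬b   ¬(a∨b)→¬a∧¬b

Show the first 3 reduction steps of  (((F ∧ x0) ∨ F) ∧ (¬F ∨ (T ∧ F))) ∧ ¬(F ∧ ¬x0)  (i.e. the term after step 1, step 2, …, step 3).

  start: (((F ∧ x0) ∨ F) ∧ (¬F ∨ (T ∧ F))) ∧ ¬(F ∧ ¬x0)
  step 1: ((F ∧ x0) ∧ (¬F ∨ (T ∧ F))) ∧ ¬(F ∧ ¬x0)
  step 2: (F ∧ (¬F ∨ (T ∧ F))) ∧ ¬(F ∧ ¬x0)
  step 3: F ∧ ¬(F ∧ ¬x0)

Answer: after 3 steps: F ∧ ¬(F ∧ ¬x0)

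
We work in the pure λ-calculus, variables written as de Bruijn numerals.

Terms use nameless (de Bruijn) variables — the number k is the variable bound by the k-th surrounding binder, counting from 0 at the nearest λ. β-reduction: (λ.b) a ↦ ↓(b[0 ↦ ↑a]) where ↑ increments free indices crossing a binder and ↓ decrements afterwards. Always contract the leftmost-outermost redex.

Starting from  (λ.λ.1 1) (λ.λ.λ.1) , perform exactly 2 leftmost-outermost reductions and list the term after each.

Answer: after 2 steps: λ.λ.λ.1

Reduction:
  start: (λ.λ.1 1) (λ.λ.λ.1)
  →1  λ.(λ.λ.λ.1) (λ.λ.λ.1)
  →2  λ.λ.λ.1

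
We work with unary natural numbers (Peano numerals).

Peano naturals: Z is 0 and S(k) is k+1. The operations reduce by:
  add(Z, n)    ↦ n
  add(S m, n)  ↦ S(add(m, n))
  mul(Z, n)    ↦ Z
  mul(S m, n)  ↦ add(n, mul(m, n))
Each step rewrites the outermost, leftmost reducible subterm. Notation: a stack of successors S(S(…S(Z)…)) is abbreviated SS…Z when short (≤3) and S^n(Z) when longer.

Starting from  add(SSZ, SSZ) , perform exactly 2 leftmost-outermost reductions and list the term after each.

  start: add(SSZ, SSZ)
  →1  S(add(SZ, SSZ))
  →2  S(S(add(Z, SSZ)))

Answer: after 2 steps: S(S(add(Z, SSZ)))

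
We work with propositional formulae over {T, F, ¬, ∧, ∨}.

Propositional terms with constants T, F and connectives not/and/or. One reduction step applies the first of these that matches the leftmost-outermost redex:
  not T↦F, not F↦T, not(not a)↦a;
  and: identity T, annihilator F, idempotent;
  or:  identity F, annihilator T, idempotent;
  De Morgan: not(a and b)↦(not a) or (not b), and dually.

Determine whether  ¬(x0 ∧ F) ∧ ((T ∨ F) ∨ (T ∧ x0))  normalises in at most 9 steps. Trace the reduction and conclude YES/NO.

Answer: YES — reaches normal form T in 6 ≤ 9 steps

Reduction:
  start: ¬(x0 ∧ F) ∧ ((T ∨ F) ∨ (T ∧ x0))
  step 1: (¬x0 ∨ ¬F) ∧ ((T ∨ F) ∨ (T ∧ x0))
  step 2: (¬x0 ∨ T) ∧ ((T ∨ F) ∨ (T ∧ x0))
  step 3: T ∧ ((T ∨ F) ∨ (T ∧ x0))
  step 4: (T ∨ F) ∨ (T ∧ x0)
  step 5: T ∨ (T ∧ x0)
  step 6: T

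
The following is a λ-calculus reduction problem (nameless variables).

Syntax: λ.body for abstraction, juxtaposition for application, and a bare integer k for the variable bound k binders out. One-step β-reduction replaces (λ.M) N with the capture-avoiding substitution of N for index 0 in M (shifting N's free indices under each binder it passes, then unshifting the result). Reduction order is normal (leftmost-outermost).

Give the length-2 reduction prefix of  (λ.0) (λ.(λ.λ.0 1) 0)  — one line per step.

  start: (λ.0) (λ.(λ.λ.0 1) 0)
  [1] λ.(λ.λ.0 1) 0
  [2] λ.λ.0 1

Answer: after 2 steps: λ.λ.0 1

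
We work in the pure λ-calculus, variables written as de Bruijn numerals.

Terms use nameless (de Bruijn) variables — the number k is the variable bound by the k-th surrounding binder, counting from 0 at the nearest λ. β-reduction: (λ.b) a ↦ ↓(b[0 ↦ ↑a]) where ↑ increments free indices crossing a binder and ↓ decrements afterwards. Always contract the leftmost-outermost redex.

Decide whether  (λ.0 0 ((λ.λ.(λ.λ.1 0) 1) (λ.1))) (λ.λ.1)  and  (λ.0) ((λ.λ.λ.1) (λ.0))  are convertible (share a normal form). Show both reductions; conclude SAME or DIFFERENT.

Term A:
  start: (λ.0 0 ((λ.λ.(λ.λ.1 0) 1) (λ.1))) (λ.λ.1)
  step 1: (λ.λ.1) (λ.λ.1) ((λ.λ.(λ.λ.1 0) 1) (λ.λ.λ.1))
  step 2: (λ.λ.λ.1) ((λ.λ.(λ.λ.1 0) 1) (λ.λ.λ.1))
  step 3: λ.λ.1

Term B:
  start: (λ.0) ((λ.λ.λ.1) (λ.0))
  step 1: (λ.λ.λ.1) (λ.0)
  step 2: λ.λ.1

Answer: SAME — A ⇓ λ.λ.1, B ⇓ λ.λ.1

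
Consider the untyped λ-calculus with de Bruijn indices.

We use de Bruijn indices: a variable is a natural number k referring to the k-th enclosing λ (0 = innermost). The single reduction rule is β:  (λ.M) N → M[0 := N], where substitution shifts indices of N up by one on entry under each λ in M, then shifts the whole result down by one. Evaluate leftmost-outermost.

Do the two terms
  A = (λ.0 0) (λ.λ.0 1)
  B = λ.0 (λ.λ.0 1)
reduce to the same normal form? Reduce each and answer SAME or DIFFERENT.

Term A:
  start: (λ.0 0) (λ.λ.0 1)
  step 1: (λ.λ.0 1) (λ.λ.0 1)
  step 2: λ.0 (λ.λ.0 1)

Term B:
  start: λ.0 (λ.λ.0 1)

Answer: SAME — A ⇓ λ.0 (λ.λ.0 1), B ⇓ λ.0 (λ.λ.0 1)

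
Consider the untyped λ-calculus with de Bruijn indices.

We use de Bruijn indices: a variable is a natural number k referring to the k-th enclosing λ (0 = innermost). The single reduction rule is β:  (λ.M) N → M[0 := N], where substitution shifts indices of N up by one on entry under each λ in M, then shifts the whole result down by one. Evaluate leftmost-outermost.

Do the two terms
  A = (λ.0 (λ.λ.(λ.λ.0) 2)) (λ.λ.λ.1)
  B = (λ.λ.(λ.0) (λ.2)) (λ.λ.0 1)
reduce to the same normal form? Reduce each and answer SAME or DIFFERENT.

Answer: DIFFERENT — A ⇓ λ.λ.1, B ⇓ λ.λ.λ.λ.0 1

Working:
Term A:
  start: (λ.0 (λ.λ.(λ.λ.0) 2)) (λ.λ.λ.1)
  →1  (λ.λ.λ.1) (λ.λ.(λ.λ.0) (λ.λ.λ.1))
  →2  λ.λ.1

Term B:
  start: (λ.λ.(λ.0) (λ.2)) (λ.λ.0 1)
  →1  λ.(λ.0) (λ.λ.λ.0 1)
  →2  λ.λ.λ.λ.0 1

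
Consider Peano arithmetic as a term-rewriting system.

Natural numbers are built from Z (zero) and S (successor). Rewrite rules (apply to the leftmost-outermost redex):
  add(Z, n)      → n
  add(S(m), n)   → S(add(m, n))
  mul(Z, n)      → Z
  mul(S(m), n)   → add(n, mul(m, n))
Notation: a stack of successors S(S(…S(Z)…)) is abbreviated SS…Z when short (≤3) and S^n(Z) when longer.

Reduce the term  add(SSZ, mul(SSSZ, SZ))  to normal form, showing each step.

  start: add(SSZ, mul(SSSZ, SZ))
  →1  S(add(SZ, mul(SSSZ, SZ)))
  →2  S(S(add(Z, mul(SSSZ, SZ))))
  →3  S(S(mul(SSSZ, SZ)))
  →4  S(S(add(SZ, mul(SSZ, SZ))))
  →5  S(S(S(add(Z, mul(SSZ, SZ)))))
  →6  S(S(S(mul(SSZ, SZ))))
  →7  S(S(S(add(SZ, mul(SZ, SZ)))))
  →8  S(S(S(S(add(Z, mul(SZ, SZ))))))
  →9  S(S(S(S(mul(SZ, SZ)))))
  →10  S(S(S(S(add(SZ, mul(Z, SZ))))))
  →11  S(S(S(S(S(add(Z, mul(Z, SZ)))))))
  →12  S(S(S(S(S(mul(Z, SZ))))))
  →13  S^5(Z)

Answer: normal form = S^5(Z)  (in 13 steps)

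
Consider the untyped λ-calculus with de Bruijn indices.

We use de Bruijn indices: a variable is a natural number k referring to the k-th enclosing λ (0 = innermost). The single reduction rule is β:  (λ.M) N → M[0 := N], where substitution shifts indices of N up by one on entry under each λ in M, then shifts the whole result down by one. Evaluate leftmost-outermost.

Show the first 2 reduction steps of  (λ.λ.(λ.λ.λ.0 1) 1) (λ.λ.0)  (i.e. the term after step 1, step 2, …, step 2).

Answer: after 2 steps: λ.λ.λ.0 1

Reduction:
  start: (λ.λ.(λ.λ.λ.0 1) 1) (λ.λ.0)
  step 1: λ.(λ.λ.λ.0 1) (λ.λ.0)
  step 2: λ.λ.λ.0 1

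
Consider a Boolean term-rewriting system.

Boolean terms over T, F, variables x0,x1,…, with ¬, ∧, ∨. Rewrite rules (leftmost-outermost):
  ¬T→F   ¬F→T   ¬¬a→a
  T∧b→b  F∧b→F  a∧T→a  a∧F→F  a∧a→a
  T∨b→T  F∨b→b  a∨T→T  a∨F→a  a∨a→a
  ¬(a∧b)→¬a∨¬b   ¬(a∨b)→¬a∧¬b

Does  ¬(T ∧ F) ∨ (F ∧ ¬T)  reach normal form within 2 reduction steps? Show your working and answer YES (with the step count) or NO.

Answer: NO — after 2 steps the term is (F ∨ ¬F) ∨ (F ∧ ¬T), not yet normal

Derivation:
  start: ¬(T ∧ F) ∨ (F ∧ ¬T)
  step 1: (¬T ∨ ¬F) ∨ (F ∧ ¬T)
  step 2: (F ∨ ¬F) ∨ (F ∧ ¬T)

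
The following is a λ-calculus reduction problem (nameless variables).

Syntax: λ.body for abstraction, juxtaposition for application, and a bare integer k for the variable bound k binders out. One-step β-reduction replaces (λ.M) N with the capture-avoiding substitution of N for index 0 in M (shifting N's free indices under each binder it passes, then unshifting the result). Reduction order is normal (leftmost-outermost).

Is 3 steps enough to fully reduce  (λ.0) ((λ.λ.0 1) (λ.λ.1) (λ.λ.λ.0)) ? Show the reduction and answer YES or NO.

Answer: NO — after 3 steps the term is (λ.λ.λ.0) (λ.λ.1), not yet normal

Derivation:
  start: (λ.0) ((λ.λ.0 1) (λ.λ.1) (λ.λ.λ.0))
  step 1: (λ.λ.0 1) (λ.λ.1) (λ.λ.λ.0)
  step 2: (λ.0 (λ.λ.1)) (λ.λ.λ.0)
  step 3: (λ.λ.λ.0) (λ.λ.1)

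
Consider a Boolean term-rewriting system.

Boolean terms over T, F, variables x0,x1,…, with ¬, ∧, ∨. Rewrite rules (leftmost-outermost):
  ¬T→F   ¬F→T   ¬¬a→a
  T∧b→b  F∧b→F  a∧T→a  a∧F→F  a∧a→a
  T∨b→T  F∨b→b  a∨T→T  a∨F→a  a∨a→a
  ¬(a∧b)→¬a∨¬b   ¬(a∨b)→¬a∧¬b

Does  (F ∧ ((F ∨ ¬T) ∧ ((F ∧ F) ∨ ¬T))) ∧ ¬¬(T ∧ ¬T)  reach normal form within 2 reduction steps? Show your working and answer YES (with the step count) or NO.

Answer: YES — reaches normal form F in 2 ≤ 2 steps

Derivation:
  start: (F ∧ ((F ∨ ¬T) ∧ ((F ∧ F) ∨ ¬T))) ∧ ¬¬(T ∧ ¬T)
  step 1: F ∧ ¬¬(T ∧ ¬T)
  step 2: F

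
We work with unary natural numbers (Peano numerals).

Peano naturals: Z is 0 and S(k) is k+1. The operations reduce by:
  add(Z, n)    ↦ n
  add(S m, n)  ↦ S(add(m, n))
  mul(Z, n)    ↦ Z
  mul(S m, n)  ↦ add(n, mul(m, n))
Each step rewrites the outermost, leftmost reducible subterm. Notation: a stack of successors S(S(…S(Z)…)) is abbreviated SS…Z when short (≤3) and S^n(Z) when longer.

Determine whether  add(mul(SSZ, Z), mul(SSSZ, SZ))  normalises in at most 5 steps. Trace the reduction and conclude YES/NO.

  start: add(mul(SSZ, Z), mul(SSSZ, SZ))
  →1  add(add(Z, mul(SZ, Z)), mul(SSSZ, SZ))
  →2  add(mul(SZ, Z), mul(SSSZ, SZ))
  →3  add(add(Z, mul(Z, Z)), mul(SSSZ, SZ))
  →4  add(mul(Z, Z), mul(SSSZ, SZ))
  →5  add(Z, mul(SSSZ, SZ))

Answer: NO — after 5 steps the term is add(Z, mul(SSSZ, SZ)), not yet normal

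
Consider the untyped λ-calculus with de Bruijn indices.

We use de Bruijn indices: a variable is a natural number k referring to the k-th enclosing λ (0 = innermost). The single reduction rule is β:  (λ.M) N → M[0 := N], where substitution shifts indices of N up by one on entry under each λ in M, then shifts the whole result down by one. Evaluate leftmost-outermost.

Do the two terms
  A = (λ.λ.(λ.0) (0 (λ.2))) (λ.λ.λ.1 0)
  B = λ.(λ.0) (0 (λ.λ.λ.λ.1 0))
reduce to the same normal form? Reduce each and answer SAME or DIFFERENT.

Term A:
  start: (λ.λ.(λ.0) (0 (λ.2))) (λ.λ.λ.1 0)
  step 1: λ.(λ.0) (0 (λ.λ.λ.λ.1 0))
  step 2: λ.0 (λ.λ.λ.λ.1 0)

Term B:
  start: λ.(λ.0) (0 (λ.λ.λ.λ.1 0))
  step 1: λ.0 (λ.λ.λ.λ.1 0)

Answer: SAME — A ⇓ λ.0 (λ.λ.λ.λ.1 0), B ⇓ λ.0 (λ.λ.λ.λ.1 0)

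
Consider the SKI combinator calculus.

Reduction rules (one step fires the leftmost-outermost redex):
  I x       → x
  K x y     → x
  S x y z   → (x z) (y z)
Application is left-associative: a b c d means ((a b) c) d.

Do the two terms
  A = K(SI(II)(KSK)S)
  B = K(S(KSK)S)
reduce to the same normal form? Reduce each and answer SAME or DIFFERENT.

Term A:
  start: K(SI(II)(KSK)S)
  →1  K(I(KSK)(II(KSK))S)
  →2  K(KSK(II(KSK))S)
  →3  K(S(II(KSK))S)
  →4  K(S(I(KSK))S)
  →5  K(S(KSK)S)
  →6  K(SSS)

Term B:
  start: K(S(KSK)S)
  →1  K(SSS)

Answer: SAME — A ⇓ K(SSS), B ⇓ K(SSS)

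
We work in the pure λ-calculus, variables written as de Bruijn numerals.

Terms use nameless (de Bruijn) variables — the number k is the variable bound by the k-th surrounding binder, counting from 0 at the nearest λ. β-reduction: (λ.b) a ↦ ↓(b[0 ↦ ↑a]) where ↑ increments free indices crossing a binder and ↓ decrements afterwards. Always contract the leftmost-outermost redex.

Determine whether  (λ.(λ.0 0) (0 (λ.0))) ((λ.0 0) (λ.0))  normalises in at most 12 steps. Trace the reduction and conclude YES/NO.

  start: (λ.(λ.0 0) (0 (λ.0))) ((λ.0 0) (λ.0))
  step 1: (λ.0 0) ((λ.0 0) (λ.0) (λ.0))
  step 2: (λ.0 0) (λ.0) (λ.0) ((λ.0 0) (λ.0) (λ.0))
  step 3: (λ.0) (λ.0) (λ.0) ((λ.0 0) (λ.0) (λ.0))
  step 4: (λ.0) (λ.0) ((λ.0 0) (λ.0) (λ.0))
  step 5: (λ.0) ((λ.0 0) (λ.0) (λ.0))
  step 6: (λ.0 0) (λ.0) (λ.0)
  step 7: (λ.0) (λ.0) (λ.0)
  step 8: (λ.0) (λ.0)
  step 9: λ.0

Answer: YES — reaches normal form λ.0 in 9 ≤ 12 steps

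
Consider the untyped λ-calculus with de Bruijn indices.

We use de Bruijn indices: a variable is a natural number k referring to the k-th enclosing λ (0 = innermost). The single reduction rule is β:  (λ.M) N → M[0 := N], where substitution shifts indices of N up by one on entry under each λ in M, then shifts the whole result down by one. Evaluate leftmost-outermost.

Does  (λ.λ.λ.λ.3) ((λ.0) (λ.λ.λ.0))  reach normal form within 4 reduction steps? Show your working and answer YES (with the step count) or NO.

Answer: YES — reaches normal form λ.λ.λ.λ.λ.λ.0 in 2 ≤ 4 steps

Reduction:
  start: (λ.λ.λ.λ.3) ((λ.0) (λ.λ.λ.0))
  [1] λ.λ.λ.(λ.0) (λ.λ.λ.0)
  [2] λ.λ.λ.λ.λ.λ.0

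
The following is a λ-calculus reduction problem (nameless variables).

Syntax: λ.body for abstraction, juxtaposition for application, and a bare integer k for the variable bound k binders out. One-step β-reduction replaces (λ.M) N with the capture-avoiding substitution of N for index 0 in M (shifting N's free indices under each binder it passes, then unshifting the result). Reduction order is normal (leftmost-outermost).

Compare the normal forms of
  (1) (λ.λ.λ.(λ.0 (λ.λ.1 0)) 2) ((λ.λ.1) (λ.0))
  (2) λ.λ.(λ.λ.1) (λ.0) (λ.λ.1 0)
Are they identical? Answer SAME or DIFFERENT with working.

Answer: SAME — A ⇓ λ.λ.λ.0, B ⇓ λ.λ.λ.0

Derivation:
Term A:
  start: (λ.λ.λ.(λ.0 (λ.λ.1 0)) 2) ((λ.λ.1) (λ.0))
  →1  λ.λ.(λ.0 (λ.λ.1 0)) ((λ.λ.1) (λ.0))
  →2  λ.λ.(λ.λ.1) (λ.0) (λ.λ.1 0)
  →3  λ.λ.(λ.λ.0) (λ.λ.1 0)
  →4  λ.λ.λ.0

Term B:
  start: λ.λ.(λ.λ.1) (λ.0) (λ.λ.1 0)
  →1  λ.λ.(λ.λ.0) (λ.λ.1 0)
  →2  λ.λ.λ.0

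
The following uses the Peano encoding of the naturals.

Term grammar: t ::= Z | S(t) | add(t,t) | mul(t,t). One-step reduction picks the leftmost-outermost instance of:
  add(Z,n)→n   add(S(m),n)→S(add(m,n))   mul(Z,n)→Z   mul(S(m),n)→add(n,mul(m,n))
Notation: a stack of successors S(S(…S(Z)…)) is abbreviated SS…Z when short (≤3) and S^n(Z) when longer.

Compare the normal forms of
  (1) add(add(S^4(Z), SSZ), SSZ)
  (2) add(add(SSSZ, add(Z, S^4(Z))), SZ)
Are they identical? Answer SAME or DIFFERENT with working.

Term A:
  start: add(add(S^4(Z), SSZ), SSZ)
  →1  add(S(add(SSSZ, SSZ)), SSZ)
  →2  S(add(add(SSSZ, SSZ), SSZ))
  →3  S(add(S(add(SSZ, SSZ)), SSZ))
  →4  S(S(add(add(SSZ, SSZ), SSZ)))
  →5  S(S(add(S(add(SZ, SSZ)), SSZ)))
  →6  S(S(S(add(add(SZ, SSZ), SSZ))))
  →7  S(S(S(add(S(add(Z, SSZ)), SSZ))))
  →8  S(S(S(S(add(add(Z, SSZ), SSZ)))))
  →9  S(S(S(S(add(SSZ, SSZ)))))
  →10  S(S(S(S(S(add(SZ, SSZ))))))
  →11  S(S(S(S(S(S(add(Z, SSZ)))))))
  →12  S^8(Z)

Term B:
  start: add(add(SSSZ, add(Z, S^4(Z))), SZ)
  →1  add(S(add(SSZ, add(Z, S^4(Z)))), SZ)
  →2  S(add(add(SSZ, add(Z, S^4(Z))), SZ))
  →3  S(add(S(add(SZ, add(Z, S^4(Z)))), SZ))
  →4  S(S(add(add(SZ, add(Z, S^4(Z))), SZ)))
  →5  S(S(add(S(add(Z, add(Z, S^4(Z)))), SZ)))
  →6  S(S(S(add(add(Z, add(Z, S^4(Z))), SZ))))
  →7  S(S(S(add(add(Z, S^4(Z)), SZ))))
  →8  S(S(S(add(S^4(Z), SZ))))
  →9  S(S(S(S(add(SSSZ, SZ)))))
  →10  S(S(S(S(S(add(SSZ, SZ))))))
  →11  S(S(S(S(S(S(add(SZ, SZ)))))))
  →12  S(S(S(S(S(S(S(add(Z, SZ))))))))
  →13  S^8(Z)

Answer: SAME — A ⇓ S^8(Z), B ⇓ S^8(Z)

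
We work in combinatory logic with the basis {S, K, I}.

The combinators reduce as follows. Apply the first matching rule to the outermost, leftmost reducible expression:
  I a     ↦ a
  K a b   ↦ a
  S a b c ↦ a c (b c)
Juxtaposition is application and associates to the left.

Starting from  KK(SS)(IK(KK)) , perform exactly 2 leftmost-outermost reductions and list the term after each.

  start: KK(SS)(IK(KK))
  step 1: K(IK(KK))
  step 2: K(K(KK))

Answer: after 2 steps: K(K(KK))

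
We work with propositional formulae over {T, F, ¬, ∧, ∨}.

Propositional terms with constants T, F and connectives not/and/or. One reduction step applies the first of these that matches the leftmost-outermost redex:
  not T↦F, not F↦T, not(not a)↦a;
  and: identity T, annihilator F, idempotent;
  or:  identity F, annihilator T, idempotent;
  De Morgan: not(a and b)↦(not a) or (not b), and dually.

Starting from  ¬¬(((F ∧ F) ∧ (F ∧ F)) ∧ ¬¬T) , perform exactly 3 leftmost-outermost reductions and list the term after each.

  start: ¬¬(((F ∧ F) ∧ (F ∧ F)) ∧ ¬¬T)
  →1  ((F ∧ F) ∧ (F ∧ F)) ∧ ¬¬T
  →2  (F ∧ F) ∧ ¬¬T
  →3  F ∧ ¬¬T

Answer: after 3 steps: F ∧ ¬¬T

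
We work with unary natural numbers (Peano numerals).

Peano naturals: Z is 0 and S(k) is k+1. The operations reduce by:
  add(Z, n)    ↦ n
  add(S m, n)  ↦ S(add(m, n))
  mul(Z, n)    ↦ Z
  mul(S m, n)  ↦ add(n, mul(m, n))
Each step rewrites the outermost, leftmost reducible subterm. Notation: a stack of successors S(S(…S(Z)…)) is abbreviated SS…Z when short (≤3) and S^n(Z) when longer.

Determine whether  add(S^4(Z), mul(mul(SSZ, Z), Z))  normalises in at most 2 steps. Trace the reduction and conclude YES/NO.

Answer: NO — after 2 steps the term is S(S(add(SSZ, mul(mul(SSZ, Z), Z)))), not yet normal

Derivation:
  start: add(S^4(Z), mul(mul(SSZ, Z), Z))
  →1  S(add(SSSZ, mul(mul(SSZ, Z), Z)))
  →2  S(S(add(SSZ, mul(mul(SSZ, Z), Z))))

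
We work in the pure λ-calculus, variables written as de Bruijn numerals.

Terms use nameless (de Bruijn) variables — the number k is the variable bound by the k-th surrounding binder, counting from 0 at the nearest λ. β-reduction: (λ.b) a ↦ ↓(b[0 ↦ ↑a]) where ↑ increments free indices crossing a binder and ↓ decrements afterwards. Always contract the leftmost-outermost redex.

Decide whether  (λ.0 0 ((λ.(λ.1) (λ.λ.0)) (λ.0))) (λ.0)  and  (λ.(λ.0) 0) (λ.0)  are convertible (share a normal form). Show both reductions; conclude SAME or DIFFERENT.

Term A:
  start: (λ.0 0 ((λ.(λ.1) (λ.λ.0)) (λ.0))) (λ.0)
  step 1: (λ.0) (λ.0) ((λ.(λ.1) (λ.λ.0)) (λ.0))
  step 2: (λ.0) ((λ.(λ.1) (λ.λ.0)) (λ.0))
  step 3: (λ.(λ.1) (λ.λ.0)) (λ.0)
  step 4: (λ.λ.0) (λ.λ.0)
  step 5: λ.0

Term B:
  start: (λ.(λ.0) 0) (λ.0)
  step 1: (λ.0) (λ.0)
  step 2: λ.0

Answer: SAME — A ⇓ λ.0, B ⇓ λ.0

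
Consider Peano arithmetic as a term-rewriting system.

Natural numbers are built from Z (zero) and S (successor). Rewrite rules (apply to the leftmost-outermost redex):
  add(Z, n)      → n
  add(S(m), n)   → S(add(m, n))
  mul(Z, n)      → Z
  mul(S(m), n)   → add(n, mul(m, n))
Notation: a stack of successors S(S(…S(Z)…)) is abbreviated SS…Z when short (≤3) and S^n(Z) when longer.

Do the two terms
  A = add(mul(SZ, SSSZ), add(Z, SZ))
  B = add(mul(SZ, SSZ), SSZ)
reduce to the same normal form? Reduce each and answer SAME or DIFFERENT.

Answer: SAME — A ⇓ S^4(Z), B ⇓ S^4(Z)

Working:
Term A:
  start: add(mul(SZ, SSSZ), add(Z, SZ))
  [1] add(add(SSSZ, mul(Z, SSSZ)), add(Z, SZ))
  [2] add(S(add(SSZ, mul(Z, SSSZ))), add(Z, SZ))
  [3] S(add(add(SSZ, mul(Z, SSSZ)), add(Z, SZ)))
  [4] S(add(S(add(SZ, mul(Z, SSSZ))), add(Z, SZ)))
  [5] S(S(add(add(SZ, mul(Z, SSSZ)), add(Z, SZ))))
  [6] S(S(add(S(add(Z, mul(Z, SSSZ))), add(Z, SZ))))
  [7] S(S(S(add(add(Z, mul(Z, SSSZ)), add(Z, SZ)))))
  [8] S(S(S(add(mul(Z, SSSZ), add(Z, SZ)))))
  [9] S(S(S(add(Z, add(Z, SZ)))))
  [10] S(S(S(add(Z, SZ))))
  [11] S^4(Z)

Term B:
  start: add(mul(SZ, SSZ), SSZ)
  [1] add(add(SSZ, mul(Z, SSZ)), SSZ)
  [2] add(S(add(SZ, mul(Z, SSZ))), SSZ)
  [3] S(add(add(SZ, mul(Z, SSZ)), SSZ))
  [4] S(add(S(add(Z, mul(Z, SSZ))), SSZ))
  [5] S(S(add(add(Z, mul(Z, SSZ)), SSZ)))
  [6] S(S(add(mul(Z, SSZ), SSZ)))
  [7] S(S(add(Z, SSZ)))
  [8] S^4(Z)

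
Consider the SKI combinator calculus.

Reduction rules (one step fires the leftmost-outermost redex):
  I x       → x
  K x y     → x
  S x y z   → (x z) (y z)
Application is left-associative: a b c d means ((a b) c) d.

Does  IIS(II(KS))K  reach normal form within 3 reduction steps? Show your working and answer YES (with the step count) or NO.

  start: IIS(II(KS))K
  →1  IS(II(KS))K
  →2  S(II(KS))K
  →3  S(I(KS))K

Answer: NO — after 3 steps the term is S(I(KS))K, not yet normal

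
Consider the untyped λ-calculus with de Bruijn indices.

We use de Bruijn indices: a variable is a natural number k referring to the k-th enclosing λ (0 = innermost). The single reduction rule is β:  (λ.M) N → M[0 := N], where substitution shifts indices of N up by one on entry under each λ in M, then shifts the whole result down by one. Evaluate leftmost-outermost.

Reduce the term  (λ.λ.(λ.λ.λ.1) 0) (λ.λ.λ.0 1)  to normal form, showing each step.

  start: (λ.λ.(λ.λ.λ.1) 0) (λ.λ.λ.0 1)
  step 1: λ.(λ.λ.λ.1) 0
  step 2: λ.λ.λ.1

Answer: normal form = λ.λ.λ.1  (in 2 steps)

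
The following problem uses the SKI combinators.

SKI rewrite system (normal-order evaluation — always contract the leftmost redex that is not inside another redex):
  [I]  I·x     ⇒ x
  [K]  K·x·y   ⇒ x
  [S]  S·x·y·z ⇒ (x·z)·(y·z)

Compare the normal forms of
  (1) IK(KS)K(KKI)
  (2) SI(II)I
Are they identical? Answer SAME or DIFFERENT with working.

Answer: DIFFERENT — A ⇓ S, B ⇓ I

Reduction:
Term A:
  start: IK(KS)K(KKI)
  →1  K(KS)K(KKI)
  →2  KS(KKI)
  →3  S

Term B:
  start: SI(II)I
  →1  II(III)
  →2  I(III)
  →3  III
  →4  II
  →5  I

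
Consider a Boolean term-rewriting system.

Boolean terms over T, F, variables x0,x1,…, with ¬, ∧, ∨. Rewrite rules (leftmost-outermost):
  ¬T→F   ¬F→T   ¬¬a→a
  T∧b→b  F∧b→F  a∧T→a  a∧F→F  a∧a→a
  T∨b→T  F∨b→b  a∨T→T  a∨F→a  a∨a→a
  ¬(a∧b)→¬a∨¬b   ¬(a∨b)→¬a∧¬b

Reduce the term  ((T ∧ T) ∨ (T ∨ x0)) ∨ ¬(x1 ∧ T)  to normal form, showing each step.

Answer: normal form = T  (in 3 steps)

Derivation:
  start: ((T ∧ T) ∨ (T ∨ x0)) ∨ ¬(x1 ∧ T)
  [1] (T ∨ (T ∨ x0)) ∨ ¬(x1 ∧ T)
  [2] T ∨ ¬(x1 ∧ T)
  [3] T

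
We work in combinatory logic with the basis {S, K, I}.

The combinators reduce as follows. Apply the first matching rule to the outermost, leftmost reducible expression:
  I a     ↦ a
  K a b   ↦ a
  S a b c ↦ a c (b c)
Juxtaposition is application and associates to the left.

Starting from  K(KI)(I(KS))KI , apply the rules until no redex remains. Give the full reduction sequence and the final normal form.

Answer: normal form = I  (in 3 steps)

Derivation:
  start: K(KI)(I(KS))KI
  [1] KIKI
  [2] II
  [3] I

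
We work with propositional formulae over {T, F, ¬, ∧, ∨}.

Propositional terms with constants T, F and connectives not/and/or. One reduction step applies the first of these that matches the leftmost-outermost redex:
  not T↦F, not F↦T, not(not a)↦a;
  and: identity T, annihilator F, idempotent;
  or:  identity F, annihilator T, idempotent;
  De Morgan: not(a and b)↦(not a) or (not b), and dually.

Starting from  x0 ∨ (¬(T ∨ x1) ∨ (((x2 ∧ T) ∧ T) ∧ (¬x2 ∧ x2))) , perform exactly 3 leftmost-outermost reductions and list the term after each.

Answer: after 3 steps: x0 ∨ (F ∨ (((x2 ∧ T) ∧ T) ∧ (¬x2 ∧ x2)))

Derivation:
  start: x0 ∨ (¬(T ∨ x1) ∨ (((x2 ∧ T) ∧ T) ∧ (¬x2 ∧ x2)))
  step 1: x0 ∨ ((¬T ∧ ¬x1) ∨ (((x2 ∧ T) ∧ T) ∧ (¬x2 ∧ x2)))
  step 2: x0 ∨ ((F ∧ ¬x1) ∨ (((x2 ∧ T) ∧ T) ∧ (¬x2 ∧ x2)))
  step 3: x0 ∨ (F ∨ (((x2 ∧ T) ∧ T) ∧ (¬x2 ∧ x2)))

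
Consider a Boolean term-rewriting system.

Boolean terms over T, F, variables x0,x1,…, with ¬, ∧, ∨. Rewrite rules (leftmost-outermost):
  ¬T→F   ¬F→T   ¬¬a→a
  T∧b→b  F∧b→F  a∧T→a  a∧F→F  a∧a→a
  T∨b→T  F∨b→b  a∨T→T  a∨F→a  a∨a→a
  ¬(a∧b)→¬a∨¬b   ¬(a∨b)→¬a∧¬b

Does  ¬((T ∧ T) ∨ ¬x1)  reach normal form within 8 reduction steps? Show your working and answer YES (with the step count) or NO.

Answer: YES — reaches normal form F in 5 ≤ 8 steps

Reduction:
  start: ¬((T ∧ T) ∨ ¬x1)
  [1] ¬(T ∧ T) ∧ ¬¬x1
  [2] (¬T ∨ ¬T) ∧ ¬¬x1
  [3] ¬T ∧ ¬¬x1
  [4] F ∧ ¬¬x1
  [5] F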